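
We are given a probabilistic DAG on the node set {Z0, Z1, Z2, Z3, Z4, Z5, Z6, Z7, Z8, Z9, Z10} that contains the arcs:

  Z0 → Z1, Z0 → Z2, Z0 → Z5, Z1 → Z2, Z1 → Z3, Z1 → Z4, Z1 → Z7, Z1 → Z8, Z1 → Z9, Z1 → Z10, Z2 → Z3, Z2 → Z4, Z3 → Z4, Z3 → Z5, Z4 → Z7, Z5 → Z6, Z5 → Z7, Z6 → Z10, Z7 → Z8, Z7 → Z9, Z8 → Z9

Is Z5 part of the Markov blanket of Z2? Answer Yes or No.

No

By definition, MB(Z2) is built from Z2's parents, Z2's children, and the co-parents of Z2.
Pa(Z2) = {Z0, Z1}.
Z2 has children Z3, Z4.
Parents of each child, excluding Z2:
  Z3 also has parent Z1.
  Z4 also has parents Z1, Z3.
MB(Z2) = {Z0, Z1, Z3, Z4}; Z5 is not in this set.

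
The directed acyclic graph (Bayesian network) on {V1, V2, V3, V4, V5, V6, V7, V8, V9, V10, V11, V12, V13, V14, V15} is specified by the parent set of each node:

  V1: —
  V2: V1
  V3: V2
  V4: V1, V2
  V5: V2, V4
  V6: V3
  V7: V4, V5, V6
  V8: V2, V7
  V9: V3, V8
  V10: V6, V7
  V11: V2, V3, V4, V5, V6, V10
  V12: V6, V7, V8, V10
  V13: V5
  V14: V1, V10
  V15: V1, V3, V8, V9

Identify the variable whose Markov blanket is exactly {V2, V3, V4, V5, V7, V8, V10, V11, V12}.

The target node must have every member of {V2, V3, V4, V5, V7, V8, V10, V11, V12} as a parent, child, or co-parent, and no others.
Parents of V6: V3; children: V7, V10, V11, V12; co-parents: V2, V3, V4, V5, V7, V8, V10.
These exactly cover the given set, so the node is V6.

V6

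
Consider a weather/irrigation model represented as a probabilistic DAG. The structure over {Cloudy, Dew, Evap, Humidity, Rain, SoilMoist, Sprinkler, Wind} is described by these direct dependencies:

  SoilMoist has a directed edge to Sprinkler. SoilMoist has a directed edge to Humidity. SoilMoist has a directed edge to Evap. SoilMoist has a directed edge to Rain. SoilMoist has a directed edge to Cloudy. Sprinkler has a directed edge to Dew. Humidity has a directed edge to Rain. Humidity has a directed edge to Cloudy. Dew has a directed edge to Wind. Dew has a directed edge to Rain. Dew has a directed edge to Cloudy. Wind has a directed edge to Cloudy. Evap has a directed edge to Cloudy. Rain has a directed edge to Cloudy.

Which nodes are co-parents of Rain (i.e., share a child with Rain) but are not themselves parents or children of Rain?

{Evap, Wind}

Children of Rain: Cloudy.
  Cloudy also has parents Dew, Evap, Humidity, SoilMoist, Wind.
Excluding nodes already adjacent to Rain (Cloudy, Dew, Humidity, SoilMoist), the co-parent-only contribution is {Evap, Wind}.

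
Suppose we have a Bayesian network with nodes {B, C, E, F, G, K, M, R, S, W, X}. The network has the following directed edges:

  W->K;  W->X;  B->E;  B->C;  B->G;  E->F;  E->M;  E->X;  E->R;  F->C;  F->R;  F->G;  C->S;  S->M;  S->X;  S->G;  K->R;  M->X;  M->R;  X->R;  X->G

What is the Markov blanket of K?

K has child R.
Parents of K: W.
Parents of each child, excluding K:
  R also has parents E, F, M, X.
So the Markov blanket of K is {E, F, M, R, W, X}.

{E, F, M, R, W, X}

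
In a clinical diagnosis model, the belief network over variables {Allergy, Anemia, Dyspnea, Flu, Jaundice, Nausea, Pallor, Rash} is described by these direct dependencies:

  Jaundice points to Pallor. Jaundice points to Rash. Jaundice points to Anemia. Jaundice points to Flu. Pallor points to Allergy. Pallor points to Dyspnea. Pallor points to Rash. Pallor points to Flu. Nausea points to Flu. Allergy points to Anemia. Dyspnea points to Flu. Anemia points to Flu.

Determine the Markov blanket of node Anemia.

Recall MB(v) = parents ∪ children ∪ spouses, where spouses are the other parents of v's children.
Pa(Anemia) = {Allergy, Jaundice}.
Ch(Anemia) = {Flu}.
Parents of each child, excluding Anemia:
  Flu: Dyspnea, Jaundice, Nausea, Pallor
So the Markov blanket of Anemia is {Allergy, Dyspnea, Flu, Jaundice, Nausea, Pallor}.

{Allergy, Dyspnea, Flu, Jaundice, Nausea, Pallor}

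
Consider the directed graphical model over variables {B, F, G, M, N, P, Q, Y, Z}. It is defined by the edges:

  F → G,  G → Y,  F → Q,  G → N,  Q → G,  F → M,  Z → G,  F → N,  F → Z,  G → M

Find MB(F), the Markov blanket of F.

A node's Markov blanket = Pa ∪ Ch ∪ (parents of Ch other than the node itself).
F has no parents.
F's children: G, M, N, Q, Z.
For each child, the remaining parents (spouses of F):
  Z: —
  Q: —
  G: Q, Z
  M: G
  N: G
Taking the union gives {G, M, N, Q, Z}.

{G, M, N, Q, Z}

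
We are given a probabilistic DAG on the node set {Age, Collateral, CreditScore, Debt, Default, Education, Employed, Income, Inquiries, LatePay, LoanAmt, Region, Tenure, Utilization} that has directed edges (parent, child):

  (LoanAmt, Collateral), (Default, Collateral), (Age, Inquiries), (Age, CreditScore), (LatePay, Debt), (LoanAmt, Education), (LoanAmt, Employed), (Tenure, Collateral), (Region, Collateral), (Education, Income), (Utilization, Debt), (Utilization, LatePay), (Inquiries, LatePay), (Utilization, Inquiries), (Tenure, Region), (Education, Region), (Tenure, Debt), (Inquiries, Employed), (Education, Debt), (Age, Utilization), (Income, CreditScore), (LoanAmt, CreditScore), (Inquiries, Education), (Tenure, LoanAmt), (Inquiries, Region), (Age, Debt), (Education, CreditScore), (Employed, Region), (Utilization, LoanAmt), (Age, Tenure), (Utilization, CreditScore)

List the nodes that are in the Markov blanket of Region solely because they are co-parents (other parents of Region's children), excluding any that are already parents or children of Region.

Children of Region: Collateral.
  Collateral: Default, LoanAmt, Tenure
Excluding nodes already adjacent to Region (Collateral, Education, Employed, Inquiries, Tenure), the co-parent-only contribution is {Default, LoanAmt}.

{Default, LoanAmt}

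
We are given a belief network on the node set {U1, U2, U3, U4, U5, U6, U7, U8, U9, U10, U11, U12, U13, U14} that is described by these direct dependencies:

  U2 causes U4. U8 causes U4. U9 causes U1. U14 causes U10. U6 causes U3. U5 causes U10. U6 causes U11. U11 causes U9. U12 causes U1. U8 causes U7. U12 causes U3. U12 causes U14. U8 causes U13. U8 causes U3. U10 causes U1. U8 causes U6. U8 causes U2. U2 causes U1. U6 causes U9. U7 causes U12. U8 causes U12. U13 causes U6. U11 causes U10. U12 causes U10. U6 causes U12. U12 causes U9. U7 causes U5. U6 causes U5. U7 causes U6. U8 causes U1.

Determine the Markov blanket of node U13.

{U6, U7, U8}

A node's Markov blanket = Pa ∪ Ch ∪ (parents of Ch other than the node itself).
U13's parents: U8.
Ch(U13) = {U6}.
For each child, the remaining parents (spouses of U13):
  U6: U7, U8
Taking the union gives {U6, U7, U8}.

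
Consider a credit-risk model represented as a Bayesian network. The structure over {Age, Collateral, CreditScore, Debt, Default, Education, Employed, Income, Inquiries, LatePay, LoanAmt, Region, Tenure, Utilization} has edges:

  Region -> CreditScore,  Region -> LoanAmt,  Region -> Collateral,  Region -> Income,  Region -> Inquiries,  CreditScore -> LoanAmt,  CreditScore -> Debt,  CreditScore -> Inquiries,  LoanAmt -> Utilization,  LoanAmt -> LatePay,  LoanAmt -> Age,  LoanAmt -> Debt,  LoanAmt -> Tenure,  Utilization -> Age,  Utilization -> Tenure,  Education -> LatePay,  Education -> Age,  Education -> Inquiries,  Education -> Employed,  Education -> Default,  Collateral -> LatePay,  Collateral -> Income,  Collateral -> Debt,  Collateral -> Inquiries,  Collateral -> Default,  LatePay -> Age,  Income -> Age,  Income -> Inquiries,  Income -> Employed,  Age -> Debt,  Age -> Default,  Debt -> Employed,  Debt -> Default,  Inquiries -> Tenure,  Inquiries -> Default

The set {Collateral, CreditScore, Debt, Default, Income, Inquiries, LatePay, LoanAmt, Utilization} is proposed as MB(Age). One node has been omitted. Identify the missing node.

The Markov blanket of a node is its parents, its children, and the other parents of its children.
Parents of Age: Education, Income, LatePay, LoanAmt, Utilization.
Ch(Age) = {Debt, Default}.
Co-parents of Age (other parents of its children):
  Debt also has parents Collateral, CreditScore, LoanAmt.
  parents(Default) \ {Age} = {Collateral, Debt, Education, Inquiries}.
MB(Age) = {Collateral, CreditScore, Debt, Default, Education, Income, Inquiries, LatePay, LoanAmt, Utilization}.
Comparing with the claimed set, Education is missing.

Education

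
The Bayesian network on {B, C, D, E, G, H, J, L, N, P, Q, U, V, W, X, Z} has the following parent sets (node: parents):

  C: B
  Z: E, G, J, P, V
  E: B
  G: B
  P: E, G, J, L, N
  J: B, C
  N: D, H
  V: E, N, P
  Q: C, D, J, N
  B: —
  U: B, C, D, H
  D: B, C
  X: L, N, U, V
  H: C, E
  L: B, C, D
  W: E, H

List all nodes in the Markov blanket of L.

{B, C, D, E, G, J, N, P, U, V, X}

L has parents B, C, D.
L's children: P, X.
Co-parents of L (other parents of its children):
  P also has parents E, G, J, N.
  X's other parents are N, U, V.
Union: {B, C, D} ∪ {P, X} ∪ {E, G, J, N, U, V} = {B, C, D, E, G, J, N, P, U, V, X}.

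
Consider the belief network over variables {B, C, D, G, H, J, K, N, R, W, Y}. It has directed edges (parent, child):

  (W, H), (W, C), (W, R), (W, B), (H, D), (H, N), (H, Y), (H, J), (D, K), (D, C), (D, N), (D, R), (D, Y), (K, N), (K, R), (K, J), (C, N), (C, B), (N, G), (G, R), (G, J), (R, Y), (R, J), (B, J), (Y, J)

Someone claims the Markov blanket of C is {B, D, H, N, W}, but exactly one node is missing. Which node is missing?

Recall MB(v) = parents ∪ children ∪ spouses, where spouses are the other parents of v's children.
Parents of C: D, W.
C's children: B, N.
For each child, the remaining parents (spouses of C):
  N also has parents D, H, K.
  B also has parent W.
MB(C) = {B, D, H, K, N, W}.
Comparing with the claimed set, K is missing.

K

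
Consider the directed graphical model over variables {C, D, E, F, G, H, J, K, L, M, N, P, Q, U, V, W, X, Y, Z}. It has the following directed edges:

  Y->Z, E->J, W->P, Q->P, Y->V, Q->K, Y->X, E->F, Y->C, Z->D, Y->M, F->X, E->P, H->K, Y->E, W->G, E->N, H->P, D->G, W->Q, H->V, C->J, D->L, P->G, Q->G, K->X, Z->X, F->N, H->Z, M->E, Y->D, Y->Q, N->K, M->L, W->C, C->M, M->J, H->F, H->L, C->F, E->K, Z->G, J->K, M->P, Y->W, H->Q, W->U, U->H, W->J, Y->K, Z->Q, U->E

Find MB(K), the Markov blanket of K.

{E, F, H, J, N, Q, X, Y, Z}

Parents of K: E, H, J, N, Q, Y.
Children of K: X.
For each child, the remaining parents (spouses of K):
  X also has parents F, Y, Z.
Union: {E, H, J, N, Q, Y} ∪ {X} ∪ {F, Y, Z} = {E, F, H, J, N, Q, X, Y, Z}.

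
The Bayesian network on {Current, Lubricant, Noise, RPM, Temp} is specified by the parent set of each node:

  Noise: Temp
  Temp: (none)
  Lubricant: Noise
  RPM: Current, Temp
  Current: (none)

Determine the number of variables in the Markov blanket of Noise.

Noise's parents: Temp.
Noise has child Lubricant.
For each child, the remaining parents (spouses of Noise):
  Lubricant: no additional parents.
MB(Noise) = {Lubricant, Temp}, which has 2 nodes.

2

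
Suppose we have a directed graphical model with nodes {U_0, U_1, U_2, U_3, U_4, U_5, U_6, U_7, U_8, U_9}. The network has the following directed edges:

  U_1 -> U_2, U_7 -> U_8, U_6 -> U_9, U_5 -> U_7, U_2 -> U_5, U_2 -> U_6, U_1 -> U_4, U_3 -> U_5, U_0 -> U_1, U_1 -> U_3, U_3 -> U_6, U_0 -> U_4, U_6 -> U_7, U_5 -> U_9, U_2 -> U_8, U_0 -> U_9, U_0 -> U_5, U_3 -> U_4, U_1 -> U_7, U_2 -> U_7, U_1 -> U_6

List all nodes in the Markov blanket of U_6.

{U_0, U_1, U_2, U_3, U_5, U_7, U_9}

U_6 has parents U_1, U_2, U_3.
Children of U_6: U_7, U_9.
Co-parents of U_6 (other parents of its children):
  U_7's other parents are U_1, U_2, U_5.
  U_9 also has parents U_0, U_5.
Taking the union gives {U_0, U_1, U_2, U_3, U_5, U_7, U_9}.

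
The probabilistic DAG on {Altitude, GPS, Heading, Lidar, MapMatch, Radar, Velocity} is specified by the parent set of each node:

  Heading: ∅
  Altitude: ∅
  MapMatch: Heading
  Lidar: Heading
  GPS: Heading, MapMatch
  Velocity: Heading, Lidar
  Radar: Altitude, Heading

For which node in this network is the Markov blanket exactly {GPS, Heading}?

The target node must have every member of {GPS, Heading} as a parent, child, or co-parent, and no others.
Parents of MapMatch: Heading; children: GPS; co-parents: Heading.
These exactly cover the given set, so the node is MapMatch.

MapMatch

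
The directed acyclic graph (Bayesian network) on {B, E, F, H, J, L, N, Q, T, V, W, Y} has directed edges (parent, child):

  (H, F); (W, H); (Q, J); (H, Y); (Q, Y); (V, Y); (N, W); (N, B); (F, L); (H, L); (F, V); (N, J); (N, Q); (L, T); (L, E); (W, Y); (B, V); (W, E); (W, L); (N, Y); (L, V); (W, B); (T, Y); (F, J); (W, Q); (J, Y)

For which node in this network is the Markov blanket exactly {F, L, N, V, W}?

B

The target node must have every member of {F, L, N, V, W} as a parent, child, or co-parent, and no others.
Parents of B: N, W; children: V; co-parents: F, L.
These exactly cover the given set, so the node is B.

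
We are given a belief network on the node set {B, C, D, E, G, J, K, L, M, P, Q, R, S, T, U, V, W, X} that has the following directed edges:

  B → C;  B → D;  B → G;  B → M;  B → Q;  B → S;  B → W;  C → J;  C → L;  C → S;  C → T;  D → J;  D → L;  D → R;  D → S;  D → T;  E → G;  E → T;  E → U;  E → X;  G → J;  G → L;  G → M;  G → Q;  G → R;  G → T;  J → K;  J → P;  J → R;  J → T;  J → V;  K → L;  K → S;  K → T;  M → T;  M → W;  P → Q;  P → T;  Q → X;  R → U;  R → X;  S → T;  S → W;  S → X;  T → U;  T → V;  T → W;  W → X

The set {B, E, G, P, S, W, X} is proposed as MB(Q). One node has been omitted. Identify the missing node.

Recall MB(v) = parents ∪ children ∪ spouses, where spouses are the other parents of v's children.
Parents of Q: B, G, P.
Ch(Q) = {X}.
For each child, the remaining parents (spouses of Q):
  parents(X) \ {Q} = {E, R, S, W}.
MB(Q) = {B, E, G, P, R, S, W, X}.
Comparing with the claimed set, R is missing.

R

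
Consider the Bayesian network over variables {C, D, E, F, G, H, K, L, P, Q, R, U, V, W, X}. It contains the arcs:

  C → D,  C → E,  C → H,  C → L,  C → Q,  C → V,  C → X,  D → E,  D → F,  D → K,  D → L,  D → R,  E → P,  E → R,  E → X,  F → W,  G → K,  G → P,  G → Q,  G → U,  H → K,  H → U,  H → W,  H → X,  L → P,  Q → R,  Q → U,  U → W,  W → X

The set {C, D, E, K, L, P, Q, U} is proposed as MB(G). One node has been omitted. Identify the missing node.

A node's Markov blanket = Pa ∪ Ch ∪ (parents of Ch other than the node itself).
G has no parents.
G's children: K, P, Q, U.
Other parents of G's children:
  K: D, H
  P: E, L
  Q: C
  U: H, Q
MB(G) = {C, D, E, H, K, L, P, Q, U}.
Comparing with the claimed set, H is missing.

H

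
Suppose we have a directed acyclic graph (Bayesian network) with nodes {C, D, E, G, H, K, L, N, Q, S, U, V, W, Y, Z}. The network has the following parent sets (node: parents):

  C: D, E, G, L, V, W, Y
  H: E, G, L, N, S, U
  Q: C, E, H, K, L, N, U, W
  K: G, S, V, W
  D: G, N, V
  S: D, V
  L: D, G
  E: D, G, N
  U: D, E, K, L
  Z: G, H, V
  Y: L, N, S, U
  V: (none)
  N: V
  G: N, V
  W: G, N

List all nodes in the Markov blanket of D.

{C, E, G, K, L, N, S, U, V, W, Y}

The Markov blanket of a node is its parents, its children, and the other parents of its children.
D has parents G, N, V.
D's children: C, E, L, S, U.
Parents of each child, excluding D:
  S: V
  E: G, N
  L: G
  U: E, K, L
  C: E, G, L, V, W, Y
So the Markov blanket of D is {C, E, G, K, L, N, S, U, V, W, Y}.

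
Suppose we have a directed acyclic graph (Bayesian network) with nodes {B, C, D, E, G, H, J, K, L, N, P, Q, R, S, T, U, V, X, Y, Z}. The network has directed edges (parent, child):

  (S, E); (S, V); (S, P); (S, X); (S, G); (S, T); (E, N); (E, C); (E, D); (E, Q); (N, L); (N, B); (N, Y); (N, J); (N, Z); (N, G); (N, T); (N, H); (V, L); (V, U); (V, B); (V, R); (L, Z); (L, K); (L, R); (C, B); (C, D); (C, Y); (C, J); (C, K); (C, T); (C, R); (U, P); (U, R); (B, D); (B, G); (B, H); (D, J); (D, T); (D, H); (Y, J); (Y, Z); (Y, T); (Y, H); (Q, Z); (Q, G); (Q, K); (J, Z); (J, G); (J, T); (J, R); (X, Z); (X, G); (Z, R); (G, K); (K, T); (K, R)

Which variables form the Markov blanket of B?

B's children: D, G, H.
Parents of B: C, N, V.
Co-parents of B (other parents of its children):
  D also has parents C, E.
  parents(G) \ {B} = {J, N, Q, S, X}.
  H's other parents are D, N, Y.
MB(B) = {C, D, E, G, H, J, N, Q, S, V, X, Y}.

{C, D, E, G, H, J, N, Q, S, V, X, Y}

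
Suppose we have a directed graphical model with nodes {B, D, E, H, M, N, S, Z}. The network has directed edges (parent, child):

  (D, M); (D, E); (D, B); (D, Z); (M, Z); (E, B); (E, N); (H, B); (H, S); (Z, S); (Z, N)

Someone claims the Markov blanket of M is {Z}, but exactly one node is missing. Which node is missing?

D

The Markov blanket of a node is its parents, its children, and the other parents of its children.
M's parents: D.
M has child Z.
Parents of each child, excluding M:
  Z's other parent is D.
MB(M) = {D, Z}.
Comparing with the claimed set, D is missing.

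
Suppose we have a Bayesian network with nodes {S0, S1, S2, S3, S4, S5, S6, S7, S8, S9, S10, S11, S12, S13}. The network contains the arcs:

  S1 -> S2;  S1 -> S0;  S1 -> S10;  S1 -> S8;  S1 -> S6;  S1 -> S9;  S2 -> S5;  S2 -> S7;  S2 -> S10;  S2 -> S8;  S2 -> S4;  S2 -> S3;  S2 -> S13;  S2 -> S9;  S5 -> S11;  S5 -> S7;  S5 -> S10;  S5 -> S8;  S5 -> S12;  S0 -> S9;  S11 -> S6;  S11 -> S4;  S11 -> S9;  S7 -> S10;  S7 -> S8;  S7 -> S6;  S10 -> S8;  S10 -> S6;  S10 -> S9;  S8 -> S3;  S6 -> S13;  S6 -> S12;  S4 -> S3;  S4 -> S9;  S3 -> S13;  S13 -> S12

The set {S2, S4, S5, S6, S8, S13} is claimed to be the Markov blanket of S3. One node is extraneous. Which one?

Recall MB(v) = parents ∪ children ∪ spouses, where spouses are the other parents of v's children.
S3 has child S13.
S3's parents: S2, S4, S8.
Co-parents of S3 (other parents of its children):
  parents(S13) \ {S3} = {S2, S6}.
MB(S3) = {S2, S4, S6, S8, S13}.
S5 is neither a parent, child, nor co-parent of S3, so it does not belong.

S5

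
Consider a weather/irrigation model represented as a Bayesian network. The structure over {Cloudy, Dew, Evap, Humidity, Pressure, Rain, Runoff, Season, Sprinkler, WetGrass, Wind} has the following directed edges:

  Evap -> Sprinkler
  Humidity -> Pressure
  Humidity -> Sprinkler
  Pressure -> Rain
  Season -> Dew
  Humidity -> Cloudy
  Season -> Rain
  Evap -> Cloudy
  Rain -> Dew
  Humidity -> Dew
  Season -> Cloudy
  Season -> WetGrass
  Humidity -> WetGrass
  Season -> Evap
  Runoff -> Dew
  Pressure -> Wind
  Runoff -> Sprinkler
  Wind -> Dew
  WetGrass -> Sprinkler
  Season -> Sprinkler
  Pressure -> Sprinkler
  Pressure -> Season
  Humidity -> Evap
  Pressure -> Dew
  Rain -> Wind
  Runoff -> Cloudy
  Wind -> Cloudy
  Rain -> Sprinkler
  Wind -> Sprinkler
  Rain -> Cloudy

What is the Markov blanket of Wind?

Ch(Wind) = {Cloudy, Dew, Sprinkler}.
Wind's parents: Pressure, Rain.
For each child, the remaining parents (spouses of Wind):
  parents(Cloudy) \ {Wind} = {Evap, Humidity, Rain, Runoff, Season}.
  parents(Dew) \ {Wind} = {Humidity, Pressure, Rain, Runoff, Season}.
  parents(Sprinkler) \ {Wind} = {Evap, Humidity, Pressure, Rain, Runoff, Season, WetGrass}.
Union: {Pressure, Rain} ∪ {Cloudy, Dew, Sprinkler} ∪ {Evap, Humidity, Pressure, Rain, Runoff, Season, WetGrass} = {Cloudy, Dew, Evap, Humidity, Pressure, Rain, Runoff, Season, Sprinkler, WetGrass}.

{Cloudy, Dew, Evap, Humidity, Pressure, Rain, Runoff, Season, Sprinkler, WetGrass}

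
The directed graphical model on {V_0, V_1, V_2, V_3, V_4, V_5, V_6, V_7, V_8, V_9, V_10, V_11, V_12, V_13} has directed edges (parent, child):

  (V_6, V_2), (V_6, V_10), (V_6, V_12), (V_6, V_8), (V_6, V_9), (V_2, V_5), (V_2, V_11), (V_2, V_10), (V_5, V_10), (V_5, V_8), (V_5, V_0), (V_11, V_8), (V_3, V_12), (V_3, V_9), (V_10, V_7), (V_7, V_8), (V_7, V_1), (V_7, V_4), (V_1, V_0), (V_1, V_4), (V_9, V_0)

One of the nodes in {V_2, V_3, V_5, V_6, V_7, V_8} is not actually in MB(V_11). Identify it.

Recall MB(v) = parents ∪ children ∪ spouses, where spouses are the other parents of v's children.
Pa(V_11) = {V_2}.
Children of V_11: V_8.
Co-parents of V_11 (other parents of its children):
  V_8's other parents are V_5, V_6, V_7.
MB(V_11) = {V_2, V_5, V_6, V_7, V_8}.
V_3 is neither a parent, child, nor co-parent of V_11, so it does not belong.

V_3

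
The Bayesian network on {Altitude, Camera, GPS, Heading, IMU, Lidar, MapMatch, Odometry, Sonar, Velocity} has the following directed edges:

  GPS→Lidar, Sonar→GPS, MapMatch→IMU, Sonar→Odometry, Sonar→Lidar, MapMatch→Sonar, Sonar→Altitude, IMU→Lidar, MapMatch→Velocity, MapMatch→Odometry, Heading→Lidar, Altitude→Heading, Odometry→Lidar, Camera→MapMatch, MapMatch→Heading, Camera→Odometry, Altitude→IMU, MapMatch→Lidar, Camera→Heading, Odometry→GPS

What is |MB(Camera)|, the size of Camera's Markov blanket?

5

A node's Markov blanket = Pa ∪ Ch ∪ (parents of Ch other than the node itself).
Camera's parents: none.
Camera has children Heading, MapMatch, Odometry.
Parents of each child, excluding Camera:
  MapMatch: —
  Odometry: MapMatch, Sonar
  Heading: Altitude, MapMatch
MB(Camera) = {Altitude, Heading, MapMatch, Odometry, Sonar}, which has 5 nodes.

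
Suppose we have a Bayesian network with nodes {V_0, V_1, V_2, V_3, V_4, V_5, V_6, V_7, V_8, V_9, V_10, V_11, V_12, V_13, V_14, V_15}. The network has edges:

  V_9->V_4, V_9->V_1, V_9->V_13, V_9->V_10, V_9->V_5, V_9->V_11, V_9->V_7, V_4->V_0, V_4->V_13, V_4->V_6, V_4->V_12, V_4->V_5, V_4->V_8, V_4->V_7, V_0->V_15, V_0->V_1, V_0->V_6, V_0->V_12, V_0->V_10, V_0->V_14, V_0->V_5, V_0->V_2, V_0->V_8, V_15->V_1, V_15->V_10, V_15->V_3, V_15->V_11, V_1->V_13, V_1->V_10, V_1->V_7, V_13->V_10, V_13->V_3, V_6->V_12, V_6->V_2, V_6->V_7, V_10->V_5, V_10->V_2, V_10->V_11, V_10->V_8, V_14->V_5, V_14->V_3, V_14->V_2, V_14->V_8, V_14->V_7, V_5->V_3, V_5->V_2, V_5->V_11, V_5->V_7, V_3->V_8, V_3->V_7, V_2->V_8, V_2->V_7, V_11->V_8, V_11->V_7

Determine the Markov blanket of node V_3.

{V_0, V_1, V_2, V_4, V_5, V_6, V_7, V_8, V_9, V_10, V_11, V_13, V_14, V_15}

Children of V_3: V_7, V_8.
V_3 has parents V_5, V_13, V_14, V_15.
Other parents of V_3's children:
  V_8's other parents are V_0, V_2, V_4, V_10, V_11, V_14.
  V_7 also has parents V_1, V_2, V_4, V_5, V_6, V_9, V_11, V_14.
Union: {V_5, V_13, V_14, V_15} ∪ {V_7, V_8} ∪ {V_0, V_1, V_2, V_4, V_5, V_6, V_9, V_10, V_11, V_14} = {V_0, V_1, V_2, V_4, V_5, V_6, V_7, V_8, V_9, V_10, V_11, V_13, V_14, V_15}.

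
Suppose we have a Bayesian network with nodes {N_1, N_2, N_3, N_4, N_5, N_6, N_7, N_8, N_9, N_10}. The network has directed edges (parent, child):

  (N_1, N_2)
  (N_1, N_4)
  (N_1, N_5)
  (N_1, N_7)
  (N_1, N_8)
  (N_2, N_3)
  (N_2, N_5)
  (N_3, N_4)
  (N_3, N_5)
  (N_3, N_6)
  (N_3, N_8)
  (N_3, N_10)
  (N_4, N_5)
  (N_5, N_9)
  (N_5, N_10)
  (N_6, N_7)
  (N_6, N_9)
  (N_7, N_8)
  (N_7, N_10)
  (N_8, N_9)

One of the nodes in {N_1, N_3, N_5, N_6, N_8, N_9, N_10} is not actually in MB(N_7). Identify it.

N_9

The Markov blanket of a node is its parents, its children, and the other parents of its children.
N_7's parents: N_1, N_6.
Children of N_7: N_8, N_10.
Parents of each child, excluding N_7:
  N_8 also has parents N_1, N_3.
  parents(N_10) \ {N_7} = {N_3, N_5}.
MB(N_7) = {N_1, N_3, N_5, N_6, N_8, N_10}.
N_9 is neither a parent, child, nor co-parent of N_7, so it does not belong.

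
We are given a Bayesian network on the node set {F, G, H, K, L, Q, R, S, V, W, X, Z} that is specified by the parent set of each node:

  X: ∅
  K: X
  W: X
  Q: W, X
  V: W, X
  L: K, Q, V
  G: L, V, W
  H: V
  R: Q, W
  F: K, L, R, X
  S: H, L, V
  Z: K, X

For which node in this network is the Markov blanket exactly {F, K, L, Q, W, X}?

R

The target node must have every member of {F, K, L, Q, W, X} as a parent, child, or co-parent, and no others.
Parents of R: Q, W; children: F; co-parents: K, L, X.
These exactly cover the given set, so the node is R.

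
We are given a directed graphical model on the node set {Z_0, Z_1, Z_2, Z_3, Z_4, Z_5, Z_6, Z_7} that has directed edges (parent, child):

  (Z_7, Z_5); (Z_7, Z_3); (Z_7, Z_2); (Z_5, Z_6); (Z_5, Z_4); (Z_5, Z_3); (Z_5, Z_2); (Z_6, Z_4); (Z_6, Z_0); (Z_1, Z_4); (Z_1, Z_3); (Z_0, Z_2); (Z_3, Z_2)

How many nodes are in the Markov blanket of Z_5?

7

Z_5 has parent Z_7.
Ch(Z_5) = {Z_2, Z_3, Z_4, Z_6}.
Co-parents of Z_5 (other parents of its children):
  Z_6: no additional parents.
  Z_4's other parents are Z_1, Z_6.
  Z_3's other parents are Z_1, Z_7.
  Z_2 also has parents Z_0, Z_3, Z_7.
MB(Z_5) = {Z_0, Z_1, Z_2, Z_3, Z_4, Z_6, Z_7}, which has 7 nodes.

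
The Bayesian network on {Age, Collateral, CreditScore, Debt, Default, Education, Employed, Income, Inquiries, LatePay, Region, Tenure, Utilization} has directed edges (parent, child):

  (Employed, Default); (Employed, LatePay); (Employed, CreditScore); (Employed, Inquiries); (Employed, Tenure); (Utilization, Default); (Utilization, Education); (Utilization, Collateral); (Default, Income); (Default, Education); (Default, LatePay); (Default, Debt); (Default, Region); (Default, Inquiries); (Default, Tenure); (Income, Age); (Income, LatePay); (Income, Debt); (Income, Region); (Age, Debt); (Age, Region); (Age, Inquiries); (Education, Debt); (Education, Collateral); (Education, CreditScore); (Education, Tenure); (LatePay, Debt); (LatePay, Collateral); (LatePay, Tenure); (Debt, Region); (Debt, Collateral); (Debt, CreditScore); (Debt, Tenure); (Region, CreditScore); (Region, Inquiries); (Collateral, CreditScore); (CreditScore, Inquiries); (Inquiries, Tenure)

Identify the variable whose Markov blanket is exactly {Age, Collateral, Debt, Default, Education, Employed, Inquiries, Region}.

The target node must have every member of {Age, Collateral, Debt, Default, Education, Employed, Inquiries, Region} as a parent, child, or co-parent, and no others.
Parents of CreditScore: Collateral, Debt, Education, Employed, Region; children: Inquiries; co-parents: Age, Default, Employed, Region.
These exactly cover the given set, so the node is CreditScore.

CreditScore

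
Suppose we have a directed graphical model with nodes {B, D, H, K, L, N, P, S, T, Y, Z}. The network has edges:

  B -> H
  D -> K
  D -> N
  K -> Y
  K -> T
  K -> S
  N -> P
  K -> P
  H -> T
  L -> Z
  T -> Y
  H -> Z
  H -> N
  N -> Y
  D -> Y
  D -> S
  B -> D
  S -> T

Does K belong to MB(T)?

K is a parent of T.
So K ∈ MB(T).

Yes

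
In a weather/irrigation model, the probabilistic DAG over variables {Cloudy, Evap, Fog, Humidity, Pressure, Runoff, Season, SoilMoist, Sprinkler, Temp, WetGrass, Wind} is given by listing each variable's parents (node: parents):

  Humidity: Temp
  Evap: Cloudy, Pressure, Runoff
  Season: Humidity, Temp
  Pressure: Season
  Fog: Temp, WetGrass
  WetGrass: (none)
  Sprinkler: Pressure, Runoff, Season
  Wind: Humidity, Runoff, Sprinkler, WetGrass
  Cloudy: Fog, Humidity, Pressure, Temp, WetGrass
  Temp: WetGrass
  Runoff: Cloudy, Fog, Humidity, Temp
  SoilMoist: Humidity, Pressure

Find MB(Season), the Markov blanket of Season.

{Humidity, Pressure, Runoff, Sprinkler, Temp}

By definition, MB(Season) is built from Season's parents, Season's children, and the co-parents of Season.
Season's parents: Humidity, Temp.
Season has children Pressure, Sprinkler.
Other parents of Season's children:
  Pressure has no other parent.
  Sprinkler also has parents Pressure, Runoff.
MB(Season) = {Humidity, Pressure, Runoff, Sprinkler, Temp}.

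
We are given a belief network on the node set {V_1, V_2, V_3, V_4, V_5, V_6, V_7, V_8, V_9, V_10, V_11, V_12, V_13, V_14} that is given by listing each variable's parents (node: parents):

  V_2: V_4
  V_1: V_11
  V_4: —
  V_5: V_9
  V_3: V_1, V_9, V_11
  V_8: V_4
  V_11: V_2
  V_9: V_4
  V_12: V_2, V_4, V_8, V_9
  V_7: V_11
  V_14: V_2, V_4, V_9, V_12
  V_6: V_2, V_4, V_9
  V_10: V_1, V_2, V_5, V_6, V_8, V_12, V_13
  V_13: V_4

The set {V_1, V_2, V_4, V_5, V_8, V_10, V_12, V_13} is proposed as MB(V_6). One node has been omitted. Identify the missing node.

V_9

V_6 has child V_10.
Pa(V_6) = {V_2, V_4, V_9}.
Parents of each child, excluding V_6:
  V_10's other parents are V_1, V_2, V_5, V_8, V_12, V_13.
MB(V_6) = {V_1, V_2, V_4, V_5, V_8, V_9, V_10, V_12, V_13}.
Comparing with the claimed set, V_9 is missing.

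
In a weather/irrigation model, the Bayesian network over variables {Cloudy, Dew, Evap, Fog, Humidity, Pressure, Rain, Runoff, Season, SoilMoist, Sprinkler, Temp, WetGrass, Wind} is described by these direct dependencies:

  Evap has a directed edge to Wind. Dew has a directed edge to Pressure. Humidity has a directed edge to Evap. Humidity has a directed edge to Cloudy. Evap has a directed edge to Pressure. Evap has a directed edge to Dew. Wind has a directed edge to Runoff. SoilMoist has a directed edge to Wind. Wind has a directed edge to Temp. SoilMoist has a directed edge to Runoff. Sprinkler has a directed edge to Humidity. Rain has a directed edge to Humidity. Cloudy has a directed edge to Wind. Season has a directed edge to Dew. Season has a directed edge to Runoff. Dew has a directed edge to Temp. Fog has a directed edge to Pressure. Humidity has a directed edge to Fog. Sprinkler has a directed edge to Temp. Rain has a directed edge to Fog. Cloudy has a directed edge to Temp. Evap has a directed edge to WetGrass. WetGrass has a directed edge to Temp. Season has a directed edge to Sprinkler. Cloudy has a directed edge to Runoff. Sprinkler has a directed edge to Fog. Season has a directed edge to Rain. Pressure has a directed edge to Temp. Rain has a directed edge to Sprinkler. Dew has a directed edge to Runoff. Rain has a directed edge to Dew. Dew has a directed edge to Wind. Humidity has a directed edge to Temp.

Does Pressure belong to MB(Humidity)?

Yes

Pressure is a co-parent of Humidity: both are parents of Temp.
So Pressure ∈ MB(Humidity).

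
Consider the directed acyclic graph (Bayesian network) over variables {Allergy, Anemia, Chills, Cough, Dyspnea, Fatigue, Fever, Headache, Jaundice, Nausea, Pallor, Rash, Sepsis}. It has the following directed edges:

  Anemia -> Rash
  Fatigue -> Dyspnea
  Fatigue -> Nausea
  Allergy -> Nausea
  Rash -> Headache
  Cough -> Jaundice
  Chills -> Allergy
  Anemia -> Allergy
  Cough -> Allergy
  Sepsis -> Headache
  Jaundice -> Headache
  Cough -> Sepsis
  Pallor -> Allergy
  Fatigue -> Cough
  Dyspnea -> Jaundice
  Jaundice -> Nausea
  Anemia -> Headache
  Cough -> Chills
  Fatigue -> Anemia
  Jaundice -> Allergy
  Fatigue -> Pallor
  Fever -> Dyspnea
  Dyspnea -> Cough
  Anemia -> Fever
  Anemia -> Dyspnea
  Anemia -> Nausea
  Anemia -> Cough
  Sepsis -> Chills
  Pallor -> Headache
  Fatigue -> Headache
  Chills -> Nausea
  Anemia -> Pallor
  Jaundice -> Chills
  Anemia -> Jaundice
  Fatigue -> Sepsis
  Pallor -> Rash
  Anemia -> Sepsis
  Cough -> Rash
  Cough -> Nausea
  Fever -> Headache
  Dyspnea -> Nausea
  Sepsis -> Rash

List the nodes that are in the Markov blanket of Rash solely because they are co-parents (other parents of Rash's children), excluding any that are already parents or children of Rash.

{Fatigue, Fever, Jaundice}

Children of Rash: Headache.
  Headache also has parents Anemia, Fatigue, Fever, Jaundice, Pallor, Sepsis.
Excluding nodes already adjacent to Rash (Anemia, Cough, Headache, Pallor, Sepsis), the co-parent-only contribution is {Fatigue, Fever, Jaundice}.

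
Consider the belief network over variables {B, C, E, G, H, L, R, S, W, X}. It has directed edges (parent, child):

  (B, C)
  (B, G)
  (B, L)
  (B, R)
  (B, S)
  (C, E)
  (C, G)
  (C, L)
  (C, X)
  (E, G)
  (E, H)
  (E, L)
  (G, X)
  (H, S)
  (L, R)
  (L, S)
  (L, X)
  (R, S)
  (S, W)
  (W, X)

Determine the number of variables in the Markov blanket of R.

Recall MB(v) = parents ∪ children ∪ spouses, where spouses are the other parents of v's children.
R's children: S.
Parents of R: B, L.
Other parents of R's children:
  S: B, H, L
MB(R) = {B, H, L, S}, which has 4 nodes.

4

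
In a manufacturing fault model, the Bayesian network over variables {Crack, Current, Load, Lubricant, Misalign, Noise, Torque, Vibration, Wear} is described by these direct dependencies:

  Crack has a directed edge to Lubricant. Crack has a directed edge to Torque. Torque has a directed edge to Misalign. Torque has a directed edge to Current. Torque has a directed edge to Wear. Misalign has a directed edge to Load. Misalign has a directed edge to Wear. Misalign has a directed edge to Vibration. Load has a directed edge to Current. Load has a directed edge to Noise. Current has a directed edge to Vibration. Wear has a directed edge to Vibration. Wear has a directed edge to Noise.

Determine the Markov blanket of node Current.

{Load, Misalign, Torque, Vibration, Wear}

Recall MB(v) = parents ∪ children ∪ spouses, where spouses are the other parents of v's children.
Current has child Vibration.
Parents of Current: Load, Torque.
For each child, the remaining parents (spouses of Current):
  parents(Vibration) \ {Current} = {Misalign, Wear}.
Taking the union gives {Load, Misalign, Torque, Vibration, Wear}.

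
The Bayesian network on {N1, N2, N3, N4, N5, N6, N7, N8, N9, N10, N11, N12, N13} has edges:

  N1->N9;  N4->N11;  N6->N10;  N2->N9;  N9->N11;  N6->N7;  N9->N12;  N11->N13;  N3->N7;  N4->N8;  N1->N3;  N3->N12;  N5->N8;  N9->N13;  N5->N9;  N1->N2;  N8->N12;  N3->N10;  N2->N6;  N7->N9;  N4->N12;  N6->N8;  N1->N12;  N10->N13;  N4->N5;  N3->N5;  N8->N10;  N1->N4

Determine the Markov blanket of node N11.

A node's Markov blanket = Pa ∪ Ch ∪ (parents of Ch other than the node itself).
N11 has parents N4, N9.
Children of N11: N13.
For each child, the remaining parents (spouses of N11):
  N13's other parents are N9, N10.
Taking the union gives {N4, N9, N10, N13}.

{N4, N9, N10, N13}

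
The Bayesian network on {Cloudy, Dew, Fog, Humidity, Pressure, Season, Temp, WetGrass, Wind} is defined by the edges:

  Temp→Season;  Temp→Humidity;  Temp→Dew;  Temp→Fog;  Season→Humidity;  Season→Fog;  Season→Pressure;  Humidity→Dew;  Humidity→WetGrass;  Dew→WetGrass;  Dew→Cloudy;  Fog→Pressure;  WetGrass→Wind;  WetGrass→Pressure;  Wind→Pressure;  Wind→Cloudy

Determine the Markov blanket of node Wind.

Wind's parents: WetGrass.
Wind has children Cloudy, Pressure.
Parents of each child, excluding Wind:
  Pressure: Fog, Season, WetGrass
  Cloudy: Dew
Union: {WetGrass} ∪ {Cloudy, Pressure} ∪ {Dew, Fog, Season, WetGrass} = {Cloudy, Dew, Fog, Pressure, Season, WetGrass}.

{Cloudy, Dew, Fog, Pressure, Season, WetGrass}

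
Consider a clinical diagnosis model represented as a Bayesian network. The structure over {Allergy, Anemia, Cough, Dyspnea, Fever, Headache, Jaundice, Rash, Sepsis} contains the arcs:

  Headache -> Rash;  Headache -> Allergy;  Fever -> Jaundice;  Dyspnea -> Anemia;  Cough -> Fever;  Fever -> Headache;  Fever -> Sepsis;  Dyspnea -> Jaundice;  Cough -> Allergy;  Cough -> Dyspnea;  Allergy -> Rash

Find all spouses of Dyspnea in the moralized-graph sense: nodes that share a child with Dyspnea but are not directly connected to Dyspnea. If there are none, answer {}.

{Fever}

Children of Dyspnea: Anemia, Jaundice.
  Anemia: —
  Jaundice: Fever
Excluding nodes already adjacent to Dyspnea (Anemia, Cough, Jaundice), the co-parent-only contribution is {Fever}.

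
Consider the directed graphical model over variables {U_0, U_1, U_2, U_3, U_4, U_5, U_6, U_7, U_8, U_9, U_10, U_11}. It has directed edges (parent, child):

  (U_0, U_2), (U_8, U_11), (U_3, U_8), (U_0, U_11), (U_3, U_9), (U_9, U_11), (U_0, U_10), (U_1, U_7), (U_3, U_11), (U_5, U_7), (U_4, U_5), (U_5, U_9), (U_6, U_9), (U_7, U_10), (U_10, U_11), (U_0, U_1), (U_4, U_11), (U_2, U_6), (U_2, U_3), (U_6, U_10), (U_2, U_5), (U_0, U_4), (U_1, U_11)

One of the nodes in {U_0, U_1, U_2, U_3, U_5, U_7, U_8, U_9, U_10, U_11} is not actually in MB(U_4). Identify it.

U_7

A node's Markov blanket = Pa ∪ Ch ∪ (parents of Ch other than the node itself).
U_4's parents: U_0.
U_4 has children U_5, U_11.
Parents of each child, excluding U_4:
  U_5: U_2
  U_11: U_0, U_1, U_3, U_8, U_9, U_10
MB(U_4) = {U_0, U_1, U_2, U_3, U_5, U_8, U_9, U_10, U_11}.
U_7 is neither a parent, child, nor co-parent of U_4, so it does not belong.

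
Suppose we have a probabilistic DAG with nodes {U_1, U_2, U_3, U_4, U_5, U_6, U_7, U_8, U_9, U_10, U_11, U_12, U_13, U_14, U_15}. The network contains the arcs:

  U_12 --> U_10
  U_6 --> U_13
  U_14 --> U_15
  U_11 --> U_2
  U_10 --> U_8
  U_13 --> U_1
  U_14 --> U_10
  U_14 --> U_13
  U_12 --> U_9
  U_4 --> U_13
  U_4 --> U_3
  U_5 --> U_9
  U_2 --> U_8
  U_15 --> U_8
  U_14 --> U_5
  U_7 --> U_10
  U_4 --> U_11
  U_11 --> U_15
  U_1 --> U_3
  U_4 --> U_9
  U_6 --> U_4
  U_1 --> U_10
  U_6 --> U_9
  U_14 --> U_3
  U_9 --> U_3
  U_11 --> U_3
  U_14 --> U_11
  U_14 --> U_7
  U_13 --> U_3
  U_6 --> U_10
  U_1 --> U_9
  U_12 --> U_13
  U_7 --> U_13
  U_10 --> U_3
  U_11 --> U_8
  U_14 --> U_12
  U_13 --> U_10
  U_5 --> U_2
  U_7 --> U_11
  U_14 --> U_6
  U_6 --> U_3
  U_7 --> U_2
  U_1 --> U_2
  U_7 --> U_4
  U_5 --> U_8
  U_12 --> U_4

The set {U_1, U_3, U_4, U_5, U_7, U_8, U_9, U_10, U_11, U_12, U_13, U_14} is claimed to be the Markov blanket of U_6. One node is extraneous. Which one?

U_6 has parent U_14.
U_6's children: U_3, U_4, U_9, U_10, U_13.
Other parents of U_6's children:
  U_4 also has parents U_7, U_12.
  parents(U_13) \ {U_6} = {U_4, U_7, U_12, U_14}.
  parents(U_10) \ {U_6} = {U_1, U_7, U_12, U_13, U_14}.
  parents(U_9) \ {U_6} = {U_1, U_4, U_5, U_12}.
  parents(U_3) \ {U_6} = {U_1, U_4, U_9, U_10, U_11, U_13, U_14}.
MB(U_6) = {U_1, U_3, U_4, U_5, U_7, U_9, U_10, U_11, U_12, U_13, U_14}.
U_8 is neither a parent, child, nor co-parent of U_6, so it does not belong.

U_8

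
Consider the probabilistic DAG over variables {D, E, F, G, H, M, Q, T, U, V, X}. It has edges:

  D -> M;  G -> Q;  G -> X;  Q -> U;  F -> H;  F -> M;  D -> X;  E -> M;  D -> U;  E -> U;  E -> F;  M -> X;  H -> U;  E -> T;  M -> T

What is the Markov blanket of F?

F's parents: E.
Ch(F) = {H, M}.
Parents of each child, excluding F:
  H: —
  M: D, E
Union: {E} ∪ {H, M} ∪ {D, E} = {D, E, H, M}.

{D, E, H, M}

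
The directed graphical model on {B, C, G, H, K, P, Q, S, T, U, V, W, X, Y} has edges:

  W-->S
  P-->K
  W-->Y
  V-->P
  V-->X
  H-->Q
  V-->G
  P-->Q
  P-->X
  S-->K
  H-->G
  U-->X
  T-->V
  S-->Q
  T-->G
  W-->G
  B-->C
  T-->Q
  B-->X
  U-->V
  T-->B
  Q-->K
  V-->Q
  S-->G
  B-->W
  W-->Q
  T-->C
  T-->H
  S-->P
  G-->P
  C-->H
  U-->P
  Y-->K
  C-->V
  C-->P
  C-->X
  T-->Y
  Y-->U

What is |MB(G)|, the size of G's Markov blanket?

8

The Markov blanket of a node is its parents, its children, and the other parents of its children.
G has parents H, S, T, V, W.
G has child P.
Co-parents of G (other parents of its children):
  P: C, S, U, V
MB(G) = {C, H, P, S, T, U, V, W}, which has 8 nodes.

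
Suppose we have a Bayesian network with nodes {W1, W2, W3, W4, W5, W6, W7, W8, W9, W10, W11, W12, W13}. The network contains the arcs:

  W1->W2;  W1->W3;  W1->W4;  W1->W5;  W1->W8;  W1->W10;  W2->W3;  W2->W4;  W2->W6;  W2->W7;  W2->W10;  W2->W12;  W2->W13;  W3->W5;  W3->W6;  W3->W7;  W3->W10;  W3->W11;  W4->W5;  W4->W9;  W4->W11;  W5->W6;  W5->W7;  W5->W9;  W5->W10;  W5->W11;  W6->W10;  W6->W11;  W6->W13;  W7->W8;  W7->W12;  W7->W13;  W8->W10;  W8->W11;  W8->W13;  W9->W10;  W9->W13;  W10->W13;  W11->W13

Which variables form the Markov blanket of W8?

{W1, W2, W3, W4, W5, W6, W7, W9, W10, W11, W13}

Recall MB(v) = parents ∪ children ∪ spouses, where spouses are the other parents of v's children.
W8's children: W10, W11, W13.
W8's parents: W1, W7.
Co-parents of W8 (other parents of its children):
  W10's other parents are W1, W2, W3, W5, W6, W9.
  parents(W11) \ {W8} = {W3, W4, W5, W6}.
  parents(W13) \ {W8} = {W2, W6, W7, W9, W10, W11}.
MB(W8) = {W1, W2, W3, W4, W5, W6, W7, W9, W10, W11, W13}.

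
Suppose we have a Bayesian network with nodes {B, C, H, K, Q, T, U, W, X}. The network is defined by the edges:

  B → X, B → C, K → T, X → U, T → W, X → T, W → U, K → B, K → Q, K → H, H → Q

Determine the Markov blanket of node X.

X has children T, U.
X's parents: B.
Parents of each child, excluding X:
  T also has parent K.
  parents(U) \ {X} = {W}.
Taking the union gives {B, K, T, U, W}.

{B, K, T, U, W}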